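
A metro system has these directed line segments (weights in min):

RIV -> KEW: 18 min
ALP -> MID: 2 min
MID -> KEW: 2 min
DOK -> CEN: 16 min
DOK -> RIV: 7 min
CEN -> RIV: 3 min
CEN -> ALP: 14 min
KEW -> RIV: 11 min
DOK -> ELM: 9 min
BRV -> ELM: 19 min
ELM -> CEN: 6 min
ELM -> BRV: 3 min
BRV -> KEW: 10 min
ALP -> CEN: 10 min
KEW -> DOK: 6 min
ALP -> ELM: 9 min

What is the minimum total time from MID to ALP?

Enumerating some paths:
MID → KEW → DOK → ELM → CEN → ALP: 2+6+9+6+14 = 37
MID → KEW → DOK → CEN → ALP: 2+6+16+14 = 38
The minimum is 37 min via MID → KEW → DOK → ELM → CEN → ALP.

37 min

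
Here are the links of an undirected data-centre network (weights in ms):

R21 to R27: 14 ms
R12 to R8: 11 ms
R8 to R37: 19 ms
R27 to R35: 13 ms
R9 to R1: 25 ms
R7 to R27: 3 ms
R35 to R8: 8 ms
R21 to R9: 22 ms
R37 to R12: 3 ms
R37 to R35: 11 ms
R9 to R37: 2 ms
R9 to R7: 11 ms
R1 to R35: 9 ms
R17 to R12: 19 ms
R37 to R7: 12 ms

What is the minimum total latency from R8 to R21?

Settle nodes by increasing distance from R8:
R8: 0
R35: 8  (via R8)
R12: 11  (via R8)
R37: 14  (via R12)
R9: 16  (via R37)
R1: 17  (via R35)
R27: 21  (via R35)
R7: 24  (via R27)
R17: 30  (via R12)
R21: 35  (via R27)
Shortest route: R8–R35–R27–R21 = 35 ms.

35 ms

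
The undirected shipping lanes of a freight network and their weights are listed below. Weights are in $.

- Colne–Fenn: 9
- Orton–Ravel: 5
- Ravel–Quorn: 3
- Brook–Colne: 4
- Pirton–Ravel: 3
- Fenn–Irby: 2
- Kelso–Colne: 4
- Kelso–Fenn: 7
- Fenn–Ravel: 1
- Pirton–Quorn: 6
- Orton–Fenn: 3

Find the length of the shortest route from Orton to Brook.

Compare a few routes:
Orton → Fenn → Kelso → Colne → Brook: 3+7+4+4 = 18
Orton → Ravel → Fenn → Kelso → Colne → Brook: 5+1+7+4+4 = 21
Orton → Fenn → Colne → Brook: 3+9+4 = 16
Orton → Ravel → Fenn → Colne → Brook: 5+1+9+4 = 19
Cheapest is Orton → Fenn → Colne → Brook at $16.

$16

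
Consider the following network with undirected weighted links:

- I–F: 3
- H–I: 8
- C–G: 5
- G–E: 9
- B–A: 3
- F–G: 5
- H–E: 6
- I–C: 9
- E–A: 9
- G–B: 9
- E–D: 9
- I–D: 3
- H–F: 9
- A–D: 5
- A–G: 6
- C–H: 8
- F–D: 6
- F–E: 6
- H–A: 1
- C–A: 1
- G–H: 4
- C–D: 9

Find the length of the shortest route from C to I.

Running Dijkstra from C:
C: 0
A: 1  (via C)
H: 2  (via A)
B: 4  (via A)
G: 5  (via C)
D: 6  (via A)
E: 8  (via H)
I: 9  (via C)
Shortest route: C → I = 9.

9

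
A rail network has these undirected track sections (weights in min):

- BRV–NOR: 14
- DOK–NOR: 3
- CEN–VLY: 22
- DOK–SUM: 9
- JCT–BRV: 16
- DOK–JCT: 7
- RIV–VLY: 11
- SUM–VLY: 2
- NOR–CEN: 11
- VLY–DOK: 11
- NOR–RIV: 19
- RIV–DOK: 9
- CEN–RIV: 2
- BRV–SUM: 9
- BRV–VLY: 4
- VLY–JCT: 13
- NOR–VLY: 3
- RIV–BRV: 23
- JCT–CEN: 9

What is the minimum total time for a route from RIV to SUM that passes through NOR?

17 min

Shortest RIV→NOR: RIV → DOK → NOR = 12
Best NOR to SUM: NOR → VLY → SUM costing 5
Total via NOR: 12 + 5 = 17 min.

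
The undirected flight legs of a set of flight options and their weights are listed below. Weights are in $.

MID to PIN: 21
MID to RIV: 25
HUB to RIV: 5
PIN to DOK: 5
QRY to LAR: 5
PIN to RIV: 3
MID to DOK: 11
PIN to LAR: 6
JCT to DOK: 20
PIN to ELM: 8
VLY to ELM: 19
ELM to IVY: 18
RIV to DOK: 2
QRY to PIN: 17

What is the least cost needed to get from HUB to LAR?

Compare a few routes:
HUB → RIV → PIN → QRY → LAR: 5+3+17+5 = 30
HUB → RIV → PIN → LAR: 5+3+6 = 14
HUB → RIV → DOK → PIN → LAR: 5+2+5+6 = 18
The minimum is $14 via HUB → RIV → PIN → LAR.

$14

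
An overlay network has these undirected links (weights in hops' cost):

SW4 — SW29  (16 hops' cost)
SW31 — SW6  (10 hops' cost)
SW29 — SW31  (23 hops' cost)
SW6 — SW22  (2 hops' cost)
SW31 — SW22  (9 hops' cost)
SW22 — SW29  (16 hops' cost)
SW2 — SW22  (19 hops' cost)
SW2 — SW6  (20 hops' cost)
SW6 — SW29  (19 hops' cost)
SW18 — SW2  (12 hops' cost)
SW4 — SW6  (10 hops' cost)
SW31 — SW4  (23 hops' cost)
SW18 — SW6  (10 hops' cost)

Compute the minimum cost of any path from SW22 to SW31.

9 hops' cost

Enumerating some paths:
SW22 → SW31: 9 = 9
SW22 → SW6 → SW31: 2+10 = 12
Cheapest is SW22 → SW31 at 9 hops' cost.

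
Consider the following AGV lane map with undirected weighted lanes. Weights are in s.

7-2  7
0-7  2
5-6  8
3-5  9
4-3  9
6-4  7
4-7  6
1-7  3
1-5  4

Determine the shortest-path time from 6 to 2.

Candidate routes:
6 - 4 - 7 - 2: 7+6+7 = 20
6 - 5 - 1 - 7 - 2: 8+4+3+7 = 22
The minimum is 20 s via 6 - 4 - 7 - 2.

20 s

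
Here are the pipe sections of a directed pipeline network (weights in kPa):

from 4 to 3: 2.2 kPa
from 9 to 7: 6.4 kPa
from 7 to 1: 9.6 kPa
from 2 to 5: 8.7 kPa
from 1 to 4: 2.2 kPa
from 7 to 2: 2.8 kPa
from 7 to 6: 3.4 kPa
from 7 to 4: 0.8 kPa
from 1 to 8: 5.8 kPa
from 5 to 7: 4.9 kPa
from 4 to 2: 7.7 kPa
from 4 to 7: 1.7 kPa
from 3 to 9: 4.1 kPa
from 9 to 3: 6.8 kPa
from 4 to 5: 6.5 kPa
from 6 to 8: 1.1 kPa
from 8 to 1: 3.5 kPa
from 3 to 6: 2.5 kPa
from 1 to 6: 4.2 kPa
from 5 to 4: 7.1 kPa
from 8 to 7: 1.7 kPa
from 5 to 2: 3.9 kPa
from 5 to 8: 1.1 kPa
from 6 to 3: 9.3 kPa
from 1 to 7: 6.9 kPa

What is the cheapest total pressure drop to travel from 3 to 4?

Compare a few routes:
3–6–8–1–4: 2.5+1.1+3.5+2.2 = 9.3
3–9–7–4: 4.1+6.4+0.8 = 11.3
3–6–8–7–4: 2.5+1.1+1.7+0.8 = 6.1
Cheapest is 3–6–8–7–4 at 6.1 kPa.

6.1 kPa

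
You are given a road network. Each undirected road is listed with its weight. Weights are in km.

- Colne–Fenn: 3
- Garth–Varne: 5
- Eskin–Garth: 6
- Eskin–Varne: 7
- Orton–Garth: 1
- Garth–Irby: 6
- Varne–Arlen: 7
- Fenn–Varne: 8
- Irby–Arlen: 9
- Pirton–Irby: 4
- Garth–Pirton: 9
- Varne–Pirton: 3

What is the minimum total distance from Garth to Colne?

16 km

Compare a few routes:
Garth - Irby - Pirton - Varne - Fenn - Colne: 6+4+3+8+3 = 24
Garth - Eskin - Varne - Fenn - Colne: 6+7+8+3 = 24
Garth - Pirton - Varne - Fenn - Colne: 9+3+8+3 = 23
Garth - Varne - Fenn - Colne: 5+8+3 = 16
The minimum is 16 km via Garth - Varne - Fenn - Colne.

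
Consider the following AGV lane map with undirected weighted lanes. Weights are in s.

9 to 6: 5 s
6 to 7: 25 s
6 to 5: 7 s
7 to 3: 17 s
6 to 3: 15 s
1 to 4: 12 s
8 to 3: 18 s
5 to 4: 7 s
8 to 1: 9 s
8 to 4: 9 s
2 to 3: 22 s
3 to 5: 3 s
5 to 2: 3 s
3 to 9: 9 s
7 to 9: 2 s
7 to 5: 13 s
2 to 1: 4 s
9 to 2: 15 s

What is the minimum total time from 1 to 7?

Settle nodes by increasing distance from 1:
1: 0
2: 4  (via 1)
5: 7  (via 2)
8: 9  (via 1)
3: 10  (via 5)
4: 12  (via 1)
6: 14  (via 5)
9: 19  (via 2)
7: 20  (via 5)
Shortest route: 1–2–5–7 = 20 s.

20 s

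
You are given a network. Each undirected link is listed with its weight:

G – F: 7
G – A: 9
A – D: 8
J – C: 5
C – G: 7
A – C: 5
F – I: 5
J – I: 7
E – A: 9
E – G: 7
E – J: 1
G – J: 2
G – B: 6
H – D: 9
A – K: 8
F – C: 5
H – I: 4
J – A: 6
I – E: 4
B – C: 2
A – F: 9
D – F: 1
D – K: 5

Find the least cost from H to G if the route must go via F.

Shortest H→F: H–I–F = 9
Shortest F→G: F–G = 7
Total via F: 9 + 7 = 16.

16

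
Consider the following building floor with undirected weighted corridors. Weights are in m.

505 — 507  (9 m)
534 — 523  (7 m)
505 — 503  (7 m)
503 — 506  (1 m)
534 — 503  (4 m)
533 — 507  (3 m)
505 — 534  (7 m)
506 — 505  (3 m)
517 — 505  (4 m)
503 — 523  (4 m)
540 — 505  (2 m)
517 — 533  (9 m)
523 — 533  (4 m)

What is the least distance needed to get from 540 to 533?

14 m

Running Dijkstra from 540:
540: 0
505: 2  (via 540)
506: 5  (via 505)
503: 6  (via 506)
517: 6  (via 505)
534: 9  (via 505)
523: 10  (via 503)
507: 11  (via 505)
533: 14  (via 523)
Shortest route: 540 → 505 → 506 → 503 → 523 → 533 = 14 m.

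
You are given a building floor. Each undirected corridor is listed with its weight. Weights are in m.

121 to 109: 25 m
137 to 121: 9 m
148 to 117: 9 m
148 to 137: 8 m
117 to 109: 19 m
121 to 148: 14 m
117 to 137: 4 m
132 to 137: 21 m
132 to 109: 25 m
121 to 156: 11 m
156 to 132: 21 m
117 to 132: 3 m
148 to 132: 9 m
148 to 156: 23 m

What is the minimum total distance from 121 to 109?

25 m

Settle nodes by increasing distance from 121:
121: 0
137: 9  (via 121)
156: 11  (via 121)
117: 13  (via 137)
148: 14  (via 121)
132: 16  (via 117)
109: 25  (via 121)
Shortest route: 121–109 = 25 m.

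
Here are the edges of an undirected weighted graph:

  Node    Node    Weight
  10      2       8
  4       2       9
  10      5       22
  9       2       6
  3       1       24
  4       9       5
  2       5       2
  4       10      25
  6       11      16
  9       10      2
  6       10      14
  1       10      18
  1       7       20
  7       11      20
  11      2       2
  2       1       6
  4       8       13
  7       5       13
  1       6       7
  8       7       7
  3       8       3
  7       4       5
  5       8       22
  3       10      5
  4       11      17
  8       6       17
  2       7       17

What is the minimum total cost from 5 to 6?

15

Enumerating some paths:
5 → 2 → 1 → 6: 2+6+7 = 15
5 → 2 → 10 → 6: 2+8+14 = 24
5 → 2 → 9 → 10 → 6: 2+6+2+14 = 24
5 → 2 → 11 → 6: 2+2+16 = 20
The minimum is 15 via 5 → 2 → 1 → 6.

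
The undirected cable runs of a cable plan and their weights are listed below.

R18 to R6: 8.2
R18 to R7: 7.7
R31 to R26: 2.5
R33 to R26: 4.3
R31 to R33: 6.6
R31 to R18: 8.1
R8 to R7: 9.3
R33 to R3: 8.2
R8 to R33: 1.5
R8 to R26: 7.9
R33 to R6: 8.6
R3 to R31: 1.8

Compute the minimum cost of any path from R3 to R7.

17.6

Shortest distances from R3:
R3: 0
R31: 1.8  (via R3)
R26: 4.3  (via R31)
R33: 8.2  (via R3)
R8: 9.7  (via R33)
R18: 9.9  (via R31)
R6: 16.8  (via R33)
R7: 17.6  (via R18)
Shortest route: R3 → R31 → R18 → R7 = 17.6.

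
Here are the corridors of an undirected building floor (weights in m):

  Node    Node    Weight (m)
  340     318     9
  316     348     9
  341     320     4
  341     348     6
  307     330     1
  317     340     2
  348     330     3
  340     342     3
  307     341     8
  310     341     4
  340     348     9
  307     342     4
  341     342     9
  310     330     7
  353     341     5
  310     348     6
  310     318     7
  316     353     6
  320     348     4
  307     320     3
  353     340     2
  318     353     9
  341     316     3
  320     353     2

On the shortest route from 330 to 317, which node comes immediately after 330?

Compare a few routes:
330 → 348 → 340 → 317: 3+9+2 = 14
330 → 348 → 320 → 353 → 340 → 317: 3+4+2+2+2 = 13
330 → 307 → 342 → 340 → 317: 1+4+3+2 = 10
330 → 307 → 320 → 341 → 353 → 340 → 317: 1+3+4+5+2+2 = 17
The minimum is 10 m via 330 → 307 → 342 → 340 → 317.
So from 330 the first move is to 307.

307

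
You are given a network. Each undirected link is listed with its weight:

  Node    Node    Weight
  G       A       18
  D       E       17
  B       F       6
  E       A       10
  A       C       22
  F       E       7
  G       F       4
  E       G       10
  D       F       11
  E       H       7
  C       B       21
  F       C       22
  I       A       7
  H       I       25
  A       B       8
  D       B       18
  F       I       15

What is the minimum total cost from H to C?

36

Enumerating some paths:
H → E → F → C: 7+7+22 = 36
H → E → A → C: 7+10+22 = 39
H → E → F → B → C: 7+7+6+21 = 41
The minimum is 36 via H → E → F → C.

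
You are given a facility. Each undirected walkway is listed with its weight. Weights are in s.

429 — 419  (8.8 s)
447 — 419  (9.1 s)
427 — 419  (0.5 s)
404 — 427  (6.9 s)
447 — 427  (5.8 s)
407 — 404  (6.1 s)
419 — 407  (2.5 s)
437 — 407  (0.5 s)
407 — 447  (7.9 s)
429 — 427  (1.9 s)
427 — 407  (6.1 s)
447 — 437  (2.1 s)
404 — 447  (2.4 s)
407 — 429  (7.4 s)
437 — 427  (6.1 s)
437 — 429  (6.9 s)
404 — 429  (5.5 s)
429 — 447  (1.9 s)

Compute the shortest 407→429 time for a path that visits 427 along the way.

4.9 s

Best 407 to 427: 407–419–427 costing 3
Best 427 to 429: 427–429 costing 1.9
Total via 427: 3 + 1.9 = 4.9 s.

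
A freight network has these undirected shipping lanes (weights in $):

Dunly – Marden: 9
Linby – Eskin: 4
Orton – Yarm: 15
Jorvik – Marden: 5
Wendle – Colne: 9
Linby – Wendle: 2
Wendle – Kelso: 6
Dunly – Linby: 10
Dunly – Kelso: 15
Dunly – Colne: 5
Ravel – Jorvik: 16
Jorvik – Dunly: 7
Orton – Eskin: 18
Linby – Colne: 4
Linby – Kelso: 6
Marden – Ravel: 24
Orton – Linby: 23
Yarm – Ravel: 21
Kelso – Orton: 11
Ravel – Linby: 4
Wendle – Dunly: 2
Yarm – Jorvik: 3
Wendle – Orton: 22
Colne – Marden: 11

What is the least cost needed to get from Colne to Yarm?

$15

Enumerating some paths:
Colne → Dunly → Jorvik → Yarm: 5+7+3 = 15
Colne → Linby → Wendle → Dunly → Jorvik → Yarm: 4+2+2+7+3 = 18
Colne → Marden → Jorvik → Yarm: 11+5+3 = 19
Colne → Wendle → Dunly → Jorvik → Yarm: 9+2+7+3 = 21
Cheapest is Colne → Dunly → Jorvik → Yarm at $15.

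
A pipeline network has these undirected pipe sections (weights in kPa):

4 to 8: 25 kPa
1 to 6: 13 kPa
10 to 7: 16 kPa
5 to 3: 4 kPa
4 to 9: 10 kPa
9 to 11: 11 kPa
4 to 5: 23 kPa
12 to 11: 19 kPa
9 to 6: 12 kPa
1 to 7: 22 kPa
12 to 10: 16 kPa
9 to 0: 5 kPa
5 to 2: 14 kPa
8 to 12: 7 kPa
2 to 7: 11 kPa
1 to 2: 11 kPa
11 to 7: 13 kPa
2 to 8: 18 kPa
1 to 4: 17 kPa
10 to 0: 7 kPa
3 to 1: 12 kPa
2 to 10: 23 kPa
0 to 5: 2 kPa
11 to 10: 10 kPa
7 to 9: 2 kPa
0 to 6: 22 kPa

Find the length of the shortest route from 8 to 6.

Shortest distances from 8:
8: 0
12: 7  (via 8)
2: 18  (via 8)
10: 23  (via 12)
4: 25  (via 8)
11: 26  (via 12)
1: 29  (via 2)
7: 29  (via 2)
0: 30  (via 10)
9: 31  (via 7)
5: 32  (via 2)
3: 36  (via 5)
6: 42  (via 1)
Shortest route: 8 → 2 → 1 → 6 = 42 kPa.

42 kPa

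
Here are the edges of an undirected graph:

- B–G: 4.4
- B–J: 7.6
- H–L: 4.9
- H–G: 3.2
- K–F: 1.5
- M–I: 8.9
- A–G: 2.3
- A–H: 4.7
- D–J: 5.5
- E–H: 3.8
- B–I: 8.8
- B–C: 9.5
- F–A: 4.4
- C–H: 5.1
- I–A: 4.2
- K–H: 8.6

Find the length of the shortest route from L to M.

Candidate routes:
L → H → G → A → I → M: 4.9+3.2+2.3+4.2+8.9 = 23.5
L → H → A → I → M: 4.9+4.7+4.2+8.9 = 22.7
L → H → G → B → I → M: 4.9+3.2+4.4+8.8+8.9 = 30.2
L → H → K → F → A → I → M: 4.9+8.6+1.5+4.4+4.2+8.9 = 32.5
The minimum is 22.7 via L → H → A → I → M.

22.7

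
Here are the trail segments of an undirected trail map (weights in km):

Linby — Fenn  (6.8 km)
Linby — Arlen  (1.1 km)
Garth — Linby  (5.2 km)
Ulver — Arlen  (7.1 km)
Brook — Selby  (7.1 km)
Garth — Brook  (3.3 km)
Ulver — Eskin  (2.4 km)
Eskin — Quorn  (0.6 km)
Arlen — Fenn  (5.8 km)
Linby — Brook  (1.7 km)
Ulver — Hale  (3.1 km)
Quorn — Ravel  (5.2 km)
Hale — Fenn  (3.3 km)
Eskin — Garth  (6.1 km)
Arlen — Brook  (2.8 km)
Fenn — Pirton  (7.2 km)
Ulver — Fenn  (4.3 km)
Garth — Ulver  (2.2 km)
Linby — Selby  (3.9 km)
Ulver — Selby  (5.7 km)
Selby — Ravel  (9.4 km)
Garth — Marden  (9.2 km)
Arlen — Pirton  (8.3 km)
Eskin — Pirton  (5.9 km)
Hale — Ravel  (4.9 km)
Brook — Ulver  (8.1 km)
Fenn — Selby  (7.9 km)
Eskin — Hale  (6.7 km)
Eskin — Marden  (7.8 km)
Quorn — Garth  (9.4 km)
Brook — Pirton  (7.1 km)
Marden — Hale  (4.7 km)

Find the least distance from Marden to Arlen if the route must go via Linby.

Best Marden to Linby: Marden–Garth–Brook–Linby costing 14.2
Best Linby to Arlen: Linby–Arlen costing 1.1
Total via Linby: 14.2 + 1.1 = 15.3 km.

15.3 km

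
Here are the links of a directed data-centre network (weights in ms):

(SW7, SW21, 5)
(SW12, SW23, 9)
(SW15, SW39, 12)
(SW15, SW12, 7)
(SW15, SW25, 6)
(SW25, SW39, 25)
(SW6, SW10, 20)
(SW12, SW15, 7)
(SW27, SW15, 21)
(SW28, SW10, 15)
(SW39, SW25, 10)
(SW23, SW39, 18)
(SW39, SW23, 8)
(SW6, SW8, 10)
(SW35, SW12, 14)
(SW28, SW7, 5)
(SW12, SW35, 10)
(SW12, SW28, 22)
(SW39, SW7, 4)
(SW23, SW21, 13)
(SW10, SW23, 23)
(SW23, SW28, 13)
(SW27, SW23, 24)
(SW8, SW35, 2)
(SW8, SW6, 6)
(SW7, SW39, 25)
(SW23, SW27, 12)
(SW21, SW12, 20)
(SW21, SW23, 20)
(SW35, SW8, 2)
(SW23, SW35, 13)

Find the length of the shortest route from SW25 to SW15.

Compare a few routes:
SW25–SW39–SW7–SW21–SW12–SW15: 25+4+5+20+7 = 61
SW25–SW39–SW23–SW27–SW15: 25+8+12+21 = 66
Cheapest is SW25–SW39–SW7–SW21–SW12–SW15 at 61 ms.

61 ms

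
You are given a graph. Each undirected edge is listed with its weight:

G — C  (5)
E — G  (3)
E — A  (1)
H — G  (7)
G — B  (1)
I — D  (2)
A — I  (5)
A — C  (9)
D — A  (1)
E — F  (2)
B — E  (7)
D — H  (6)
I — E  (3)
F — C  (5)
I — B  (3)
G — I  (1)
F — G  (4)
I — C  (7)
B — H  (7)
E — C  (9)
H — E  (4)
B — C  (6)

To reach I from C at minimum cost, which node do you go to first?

Compare a few routes:
C → G → I: 5+1 = 6
C → I: 7 = 7
C → B → G → I: 6+1+1 = 8
The minimum is 6 via C → G → I.
So from C the first move is to G.

G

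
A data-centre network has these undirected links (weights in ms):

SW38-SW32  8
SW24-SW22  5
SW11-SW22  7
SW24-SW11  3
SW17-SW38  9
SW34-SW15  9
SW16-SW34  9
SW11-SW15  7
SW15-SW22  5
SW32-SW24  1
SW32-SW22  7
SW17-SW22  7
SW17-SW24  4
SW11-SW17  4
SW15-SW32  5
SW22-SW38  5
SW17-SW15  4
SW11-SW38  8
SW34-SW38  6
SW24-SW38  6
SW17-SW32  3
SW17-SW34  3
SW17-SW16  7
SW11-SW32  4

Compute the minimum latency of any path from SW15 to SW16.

11 ms

Compare a few routes:
SW15 - SW17 - SW34 - SW16: 4+3+9 = 16
SW15 - SW32 - SW17 - SW16: 5+3+7 = 15
SW15 - SW17 - SW16: 4+7 = 11
Cheapest is SW15 - SW17 - SW16 at 11 ms.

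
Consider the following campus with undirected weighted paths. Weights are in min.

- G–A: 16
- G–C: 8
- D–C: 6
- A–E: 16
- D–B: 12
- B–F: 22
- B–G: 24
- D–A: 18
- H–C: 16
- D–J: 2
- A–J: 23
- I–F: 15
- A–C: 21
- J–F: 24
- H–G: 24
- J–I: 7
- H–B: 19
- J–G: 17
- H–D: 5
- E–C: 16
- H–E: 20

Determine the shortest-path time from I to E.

31 min

Enumerating some paths:
I → J → D → A → E: 7+2+18+16 = 43
I → J → D → H → E: 7+2+5+20 = 34
I → J → D → C → E: 7+2+6+16 = 31
I → J → D → H → C → E: 7+2+5+16+16 = 46
The minimum is 31 min via I → J → D → C → E.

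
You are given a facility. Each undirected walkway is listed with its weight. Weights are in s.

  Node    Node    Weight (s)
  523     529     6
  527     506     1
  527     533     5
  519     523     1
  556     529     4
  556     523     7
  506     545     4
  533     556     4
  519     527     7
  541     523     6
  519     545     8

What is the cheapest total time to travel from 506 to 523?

9 s

Settle nodes by increasing distance from 506:
506: 0
527: 1  (via 506)
545: 4  (via 506)
533: 6  (via 527)
519: 8  (via 527)
523: 9  (via 519)
Shortest route: 506–527–519–523 = 9 s.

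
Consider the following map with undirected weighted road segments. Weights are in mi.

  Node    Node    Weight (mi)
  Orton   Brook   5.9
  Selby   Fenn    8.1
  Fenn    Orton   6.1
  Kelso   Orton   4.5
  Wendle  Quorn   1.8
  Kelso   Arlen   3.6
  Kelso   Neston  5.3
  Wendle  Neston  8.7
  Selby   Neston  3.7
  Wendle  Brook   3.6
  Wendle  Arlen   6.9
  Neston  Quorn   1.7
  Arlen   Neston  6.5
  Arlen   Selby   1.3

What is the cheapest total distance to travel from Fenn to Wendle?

Settle nodes by increasing distance from Fenn:
Fenn: 0
Orton: 6.1  (via Fenn)
Selby: 8.1  (via Fenn)
Arlen: 9.4  (via Selby)
Kelso: 10.6  (via Orton)
Neston: 11.8  (via Selby)
Brook: 12  (via Orton)
Quorn: 13.5  (via Neston)
Wendle: 15.3  (via Quorn)
Shortest route: Fenn → Selby → Neston → Quorn → Wendle = 15.3 mi.

15.3 mi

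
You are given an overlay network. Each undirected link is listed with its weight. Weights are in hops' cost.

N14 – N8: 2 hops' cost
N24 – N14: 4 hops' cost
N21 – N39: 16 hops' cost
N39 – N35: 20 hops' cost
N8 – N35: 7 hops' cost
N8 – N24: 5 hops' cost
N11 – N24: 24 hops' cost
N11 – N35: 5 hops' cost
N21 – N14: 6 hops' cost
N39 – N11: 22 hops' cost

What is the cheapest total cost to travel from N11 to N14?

14 hops' cost

Settle nodes by increasing distance from N11:
N11: 0
N35: 5  (via N11)
N8: 12  (via N35)
N14: 14  (via N8)
Shortest route: N11–N35–N8–N14 = 14 hops' cost.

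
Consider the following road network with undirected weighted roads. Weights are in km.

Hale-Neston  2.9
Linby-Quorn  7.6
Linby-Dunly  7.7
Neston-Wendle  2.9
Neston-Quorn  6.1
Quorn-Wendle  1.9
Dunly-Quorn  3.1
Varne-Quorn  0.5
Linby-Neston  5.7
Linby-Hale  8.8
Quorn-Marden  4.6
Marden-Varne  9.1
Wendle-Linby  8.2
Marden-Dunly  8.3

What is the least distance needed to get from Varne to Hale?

8.2 km

Compare a few routes:
Varne - Quorn - Linby - Neston - Hale: 0.5+7.6+5.7+2.9 = 16.7
Varne - Quorn - Linby - Hale: 0.5+7.6+8.8 = 16.9
Varne - Quorn - Wendle - Neston - Hale: 0.5+1.9+2.9+2.9 = 8.2
Varne - Quorn - Neston - Hale: 0.5+6.1+2.9 = 9.5
The minimum is 8.2 km via Varne - Quorn - Wendle - Neston - Hale.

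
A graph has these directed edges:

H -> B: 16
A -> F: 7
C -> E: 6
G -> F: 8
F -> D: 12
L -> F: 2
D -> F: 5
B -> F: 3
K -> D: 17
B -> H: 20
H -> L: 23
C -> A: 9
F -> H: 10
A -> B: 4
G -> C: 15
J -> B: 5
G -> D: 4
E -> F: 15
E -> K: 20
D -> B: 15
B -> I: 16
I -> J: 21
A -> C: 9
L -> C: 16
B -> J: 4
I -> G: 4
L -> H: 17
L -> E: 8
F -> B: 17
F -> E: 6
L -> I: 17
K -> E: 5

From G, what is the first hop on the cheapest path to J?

Candidate routes:
G–F–B–J: 8+17+4 = 29
G–D–B–J: 4+15+4 = 23
G–D–F–B–J: 4+5+17+4 = 30
The minimum is 23 via G–D–B–J.
So from G the first move is to D.

D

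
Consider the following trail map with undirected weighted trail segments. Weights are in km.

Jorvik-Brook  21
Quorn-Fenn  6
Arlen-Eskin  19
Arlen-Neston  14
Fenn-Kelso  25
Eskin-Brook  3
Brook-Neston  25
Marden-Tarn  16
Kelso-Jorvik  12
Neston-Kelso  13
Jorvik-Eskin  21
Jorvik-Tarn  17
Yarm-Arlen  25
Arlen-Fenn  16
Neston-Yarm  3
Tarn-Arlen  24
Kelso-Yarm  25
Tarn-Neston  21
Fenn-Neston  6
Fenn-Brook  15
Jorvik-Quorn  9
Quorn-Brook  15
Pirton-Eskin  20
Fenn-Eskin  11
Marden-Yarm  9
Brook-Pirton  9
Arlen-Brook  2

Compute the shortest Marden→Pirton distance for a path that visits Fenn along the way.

Best Marden to Fenn: Marden → Yarm → Neston → Fenn costing 18
Best Fenn to Pirton: Fenn → Eskin → Brook → Pirton costing 23
Total via Fenn: 18 + 23 = 41 km.

41 km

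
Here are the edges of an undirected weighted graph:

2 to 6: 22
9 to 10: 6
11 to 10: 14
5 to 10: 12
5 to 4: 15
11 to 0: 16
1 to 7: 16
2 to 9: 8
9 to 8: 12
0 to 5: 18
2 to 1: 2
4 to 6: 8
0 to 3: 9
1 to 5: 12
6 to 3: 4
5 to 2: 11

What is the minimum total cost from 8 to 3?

46

Enumerating some paths:
8–9–10–5–0–3: 12+6+12+18+9 = 57
8–9–10–11–0–3: 12+6+14+16+9 = 57
8–9–2–6–3: 12+8+22+4 = 46
8–9–10–5–4–6–3: 12+6+12+15+8+4 = 57
Cheapest is 8–9–2–6–3 at 46.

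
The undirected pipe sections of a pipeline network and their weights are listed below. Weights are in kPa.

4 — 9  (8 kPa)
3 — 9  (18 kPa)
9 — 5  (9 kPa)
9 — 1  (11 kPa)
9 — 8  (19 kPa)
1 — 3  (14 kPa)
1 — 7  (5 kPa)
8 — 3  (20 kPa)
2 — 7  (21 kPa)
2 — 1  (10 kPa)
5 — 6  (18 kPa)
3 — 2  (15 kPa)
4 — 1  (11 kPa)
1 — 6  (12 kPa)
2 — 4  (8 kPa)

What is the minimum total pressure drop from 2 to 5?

25 kPa

Shortest distances from 2:
2: 0
4: 8  (via 2)
1: 10  (via 2)
3: 15  (via 2)
7: 15  (via 1)
9: 16  (via 4)
6: 22  (via 1)
5: 25  (via 9)
Shortest route: 2 → 4 → 9 → 5 = 25 kPa.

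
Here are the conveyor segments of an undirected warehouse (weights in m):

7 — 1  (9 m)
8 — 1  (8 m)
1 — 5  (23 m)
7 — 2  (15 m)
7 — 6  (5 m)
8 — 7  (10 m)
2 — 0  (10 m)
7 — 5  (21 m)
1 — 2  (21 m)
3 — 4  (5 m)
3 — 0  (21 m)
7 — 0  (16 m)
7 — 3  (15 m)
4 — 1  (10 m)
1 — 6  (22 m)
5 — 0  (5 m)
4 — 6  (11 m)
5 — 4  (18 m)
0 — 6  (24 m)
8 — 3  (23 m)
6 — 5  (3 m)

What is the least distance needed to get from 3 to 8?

Running Dijkstra from 3:
3: 0
4: 5  (via 3)
1: 15  (via 4)
7: 15  (via 3)
6: 16  (via 4)
5: 19  (via 6)
0: 21  (via 3)
8: 23  (via 3)
Shortest route: 3–8 = 23 m.

23 m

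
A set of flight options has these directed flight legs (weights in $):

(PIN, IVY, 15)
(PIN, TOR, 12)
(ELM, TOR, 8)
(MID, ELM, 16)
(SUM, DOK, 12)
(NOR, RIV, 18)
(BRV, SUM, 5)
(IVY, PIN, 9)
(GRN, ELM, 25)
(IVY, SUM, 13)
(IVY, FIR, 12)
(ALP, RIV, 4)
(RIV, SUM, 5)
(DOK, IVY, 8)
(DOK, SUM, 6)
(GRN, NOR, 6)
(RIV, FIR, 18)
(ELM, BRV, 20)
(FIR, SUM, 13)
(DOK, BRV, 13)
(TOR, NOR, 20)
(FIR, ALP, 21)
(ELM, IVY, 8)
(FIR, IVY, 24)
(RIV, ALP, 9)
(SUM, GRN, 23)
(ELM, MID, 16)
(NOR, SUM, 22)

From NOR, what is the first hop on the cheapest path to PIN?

SUM

Compare a few routes:
NOR → RIV → FIR → IVY → PIN: 18+18+24+9 = 69
NOR → SUM → DOK → IVY → PIN: 22+12+8+9 = 51
NOR → RIV → SUM → DOK → IVY → PIN: 18+5+12+8+9 = 52
The minimum is $51 via NOR → SUM → DOK → IVY → PIN.
So from NOR the first move is to SUM.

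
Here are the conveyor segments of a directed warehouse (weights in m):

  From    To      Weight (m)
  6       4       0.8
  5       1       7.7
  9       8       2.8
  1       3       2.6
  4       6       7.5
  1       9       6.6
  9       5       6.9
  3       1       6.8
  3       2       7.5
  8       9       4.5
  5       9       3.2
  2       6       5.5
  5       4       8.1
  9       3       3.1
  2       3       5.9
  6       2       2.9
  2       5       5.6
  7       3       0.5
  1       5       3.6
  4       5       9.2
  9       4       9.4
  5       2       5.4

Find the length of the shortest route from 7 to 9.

Enumerating some paths:
7 - 3 - 1 - 9: 0.5+6.8+6.6 = 13.9
7 - 3 - 1 - 5 - 9: 0.5+6.8+3.6+3.2 = 14.1
Cheapest is 7 - 3 - 1 - 9 at 13.9 m.

13.9 m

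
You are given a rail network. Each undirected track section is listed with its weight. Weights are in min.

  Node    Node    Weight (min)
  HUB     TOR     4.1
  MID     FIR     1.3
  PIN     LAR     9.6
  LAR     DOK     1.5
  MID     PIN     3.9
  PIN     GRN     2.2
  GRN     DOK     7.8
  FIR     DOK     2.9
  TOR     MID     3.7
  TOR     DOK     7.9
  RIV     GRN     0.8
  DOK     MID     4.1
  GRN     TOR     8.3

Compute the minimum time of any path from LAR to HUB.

Compare a few routes:
LAR → DOK → FIR → MID → TOR → HUB: 1.5+2.9+1.3+3.7+4.1 = 13.5
LAR → DOK → MID → TOR → HUB: 1.5+4.1+3.7+4.1 = 13.4
The minimum is 13.4 min via LAR → DOK → MID → TOR → HUB.

13.4 min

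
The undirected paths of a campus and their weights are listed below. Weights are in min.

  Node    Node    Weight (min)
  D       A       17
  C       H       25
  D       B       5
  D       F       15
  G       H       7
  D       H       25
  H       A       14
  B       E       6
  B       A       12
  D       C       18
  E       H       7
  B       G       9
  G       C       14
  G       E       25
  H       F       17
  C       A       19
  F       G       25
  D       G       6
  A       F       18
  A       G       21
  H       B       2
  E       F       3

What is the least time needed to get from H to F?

Compare a few routes:
H - B - E - F: 2+6+3 = 11
H - E - F: 7+3 = 10
H - B - D - F: 2+5+15 = 22
H - F: 17 = 17
The minimum is 10 min via H - E - F.

10 min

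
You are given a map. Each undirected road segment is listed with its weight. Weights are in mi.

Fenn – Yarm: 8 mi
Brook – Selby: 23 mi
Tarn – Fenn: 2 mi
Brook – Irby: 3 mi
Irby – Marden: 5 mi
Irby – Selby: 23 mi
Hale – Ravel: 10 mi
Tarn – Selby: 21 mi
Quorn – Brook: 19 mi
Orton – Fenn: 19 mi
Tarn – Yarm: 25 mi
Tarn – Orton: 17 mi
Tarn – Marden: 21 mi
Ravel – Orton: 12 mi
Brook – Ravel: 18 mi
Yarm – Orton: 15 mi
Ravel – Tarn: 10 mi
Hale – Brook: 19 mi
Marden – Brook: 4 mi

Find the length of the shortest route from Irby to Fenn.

28 mi

Running Dijkstra from Irby:
Irby: 0
Brook: 3  (via Irby)
Marden: 5  (via Irby)
Ravel: 21  (via Brook)
Hale: 22  (via Brook)
Quorn: 22  (via Brook)
Selby: 23  (via Irby)
Tarn: 26  (via Marden)
Fenn: 28  (via Tarn)
Shortest route: Irby → Marden → Tarn → Fenn = 28 mi.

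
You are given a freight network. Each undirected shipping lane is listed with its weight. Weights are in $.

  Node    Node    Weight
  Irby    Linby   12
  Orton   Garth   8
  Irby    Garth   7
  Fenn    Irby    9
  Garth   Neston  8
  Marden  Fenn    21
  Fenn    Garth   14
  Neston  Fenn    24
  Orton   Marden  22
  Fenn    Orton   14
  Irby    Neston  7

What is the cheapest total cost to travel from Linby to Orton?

$27

Candidate routes:
Linby–Irby–Neston–Garth–Orton: 12+7+8+8 = 35
Linby–Irby–Fenn–Orton: 12+9+14 = 35
Linby–Irby–Garth–Orton: 12+7+8 = 27
Cheapest is Linby–Irby–Garth–Orton at $27.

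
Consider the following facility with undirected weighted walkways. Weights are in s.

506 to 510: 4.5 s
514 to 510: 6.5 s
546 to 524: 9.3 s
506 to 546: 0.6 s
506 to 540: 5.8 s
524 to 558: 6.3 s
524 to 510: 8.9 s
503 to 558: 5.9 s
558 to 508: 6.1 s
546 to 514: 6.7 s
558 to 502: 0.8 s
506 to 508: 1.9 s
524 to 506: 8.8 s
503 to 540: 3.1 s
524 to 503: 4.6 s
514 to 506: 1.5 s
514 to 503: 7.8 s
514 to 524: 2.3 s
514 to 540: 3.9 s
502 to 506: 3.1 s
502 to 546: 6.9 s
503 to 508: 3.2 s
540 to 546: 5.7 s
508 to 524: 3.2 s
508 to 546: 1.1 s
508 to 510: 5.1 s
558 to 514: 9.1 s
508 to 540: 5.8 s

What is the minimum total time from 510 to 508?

5.1 s

Compare a few routes:
510–506–508: 4.5+1.9 = 6.4
510–506–546–508: 4.5+0.6+1.1 = 6.2
510–508: 5.1 = 5.1
The minimum is 5.1 s via 510–508.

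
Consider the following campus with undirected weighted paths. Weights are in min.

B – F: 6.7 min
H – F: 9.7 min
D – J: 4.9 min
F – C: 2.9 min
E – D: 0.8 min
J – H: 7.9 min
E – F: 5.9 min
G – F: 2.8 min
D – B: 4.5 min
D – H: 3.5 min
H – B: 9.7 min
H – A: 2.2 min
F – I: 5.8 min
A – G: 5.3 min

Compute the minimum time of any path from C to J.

Compare a few routes:
C - F - E - D - J: 2.9+5.9+0.8+4.9 = 14.5
C - F - B - D - J: 2.9+6.7+4.5+4.9 = 19
C - F - H - J: 2.9+9.7+7.9 = 20.5
Cheapest is C - F - E - D - J at 14.5 min.

14.5 min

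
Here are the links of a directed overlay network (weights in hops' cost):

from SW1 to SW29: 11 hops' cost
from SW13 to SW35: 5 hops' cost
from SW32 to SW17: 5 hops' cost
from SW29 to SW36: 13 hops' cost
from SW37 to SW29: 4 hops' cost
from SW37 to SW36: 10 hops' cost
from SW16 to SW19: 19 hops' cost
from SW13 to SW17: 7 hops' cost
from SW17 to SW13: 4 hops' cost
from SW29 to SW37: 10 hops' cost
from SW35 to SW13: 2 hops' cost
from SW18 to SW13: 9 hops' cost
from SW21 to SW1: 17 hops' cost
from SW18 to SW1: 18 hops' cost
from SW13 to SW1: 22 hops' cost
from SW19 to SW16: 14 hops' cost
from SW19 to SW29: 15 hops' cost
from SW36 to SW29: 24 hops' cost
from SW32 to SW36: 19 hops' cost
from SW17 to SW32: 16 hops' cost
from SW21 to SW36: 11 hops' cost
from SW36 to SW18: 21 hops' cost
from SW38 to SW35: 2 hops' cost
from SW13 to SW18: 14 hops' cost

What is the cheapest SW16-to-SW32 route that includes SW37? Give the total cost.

107 hops' cost

Best SW16 to SW37: SW16 → SW19 → SW29 → SW37 costing 44
Shortest SW37→SW32: SW37 → SW36 → SW18 → SW13 → SW17 → SW32 = 63
Total via SW37: 44 + 63 = 107 hops' cost.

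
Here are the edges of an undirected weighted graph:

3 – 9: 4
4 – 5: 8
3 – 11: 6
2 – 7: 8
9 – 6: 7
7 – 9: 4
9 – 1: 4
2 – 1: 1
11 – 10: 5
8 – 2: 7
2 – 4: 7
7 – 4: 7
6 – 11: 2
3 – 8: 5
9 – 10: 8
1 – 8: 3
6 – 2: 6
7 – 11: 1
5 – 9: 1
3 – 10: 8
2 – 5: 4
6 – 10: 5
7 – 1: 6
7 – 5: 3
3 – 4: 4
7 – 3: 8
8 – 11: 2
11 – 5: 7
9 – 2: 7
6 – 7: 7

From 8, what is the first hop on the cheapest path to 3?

3

Compare a few routes:
8 - 3: 5 = 5
8 - 11 - 3: 2+6 = 8
The minimum is 5 via 8 - 3.
So from 8 the first move is to 3.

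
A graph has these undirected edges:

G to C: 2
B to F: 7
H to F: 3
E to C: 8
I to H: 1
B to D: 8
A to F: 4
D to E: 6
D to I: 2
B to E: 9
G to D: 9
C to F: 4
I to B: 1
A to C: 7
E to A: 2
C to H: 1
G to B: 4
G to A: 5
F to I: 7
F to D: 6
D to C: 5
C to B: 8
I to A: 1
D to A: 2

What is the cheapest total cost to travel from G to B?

4

Shortest distances from G:
G: 0
C: 2  (via G)
H: 3  (via C)
B: 4  (via G)
Shortest route: G → B = 4.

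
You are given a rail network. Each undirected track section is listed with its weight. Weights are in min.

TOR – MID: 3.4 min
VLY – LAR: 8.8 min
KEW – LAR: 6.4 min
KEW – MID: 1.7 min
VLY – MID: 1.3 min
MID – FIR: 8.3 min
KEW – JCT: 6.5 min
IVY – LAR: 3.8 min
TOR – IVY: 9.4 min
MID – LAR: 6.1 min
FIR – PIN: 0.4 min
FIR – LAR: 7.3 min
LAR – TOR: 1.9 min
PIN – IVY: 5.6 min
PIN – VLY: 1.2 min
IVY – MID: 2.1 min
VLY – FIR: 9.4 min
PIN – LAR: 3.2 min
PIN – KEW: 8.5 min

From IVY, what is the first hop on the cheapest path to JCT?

Compare a few routes:
IVY–MID–KEW–JCT: 2.1+1.7+6.5 = 10.3
IVY–LAR–KEW–JCT: 3.8+6.4+6.5 = 16.7
IVY–PIN–VLY–MID–KEW–JCT: 5.6+1.2+1.3+1.7+6.5 = 16.3
IVY–LAR–TOR–MID–KEW–JCT: 3.8+1.9+3.4+1.7+6.5 = 17.3
Cheapest is IVY–MID–KEW–JCT at 10.3 min.
So from IVY the first move is to MID.

MID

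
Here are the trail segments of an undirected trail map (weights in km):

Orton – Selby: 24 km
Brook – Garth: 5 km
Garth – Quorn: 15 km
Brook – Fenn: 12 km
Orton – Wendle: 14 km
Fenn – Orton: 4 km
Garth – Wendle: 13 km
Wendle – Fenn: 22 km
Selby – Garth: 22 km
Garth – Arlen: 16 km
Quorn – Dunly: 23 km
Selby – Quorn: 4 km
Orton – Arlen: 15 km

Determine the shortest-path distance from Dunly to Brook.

43 km

Running Dijkstra from Dunly:
Dunly: 0
Quorn: 23  (via Dunly)
Selby: 27  (via Quorn)
Garth: 38  (via Quorn)
Brook: 43  (via Garth)
Shortest route: Dunly → Quorn → Garth → Brook = 43 km.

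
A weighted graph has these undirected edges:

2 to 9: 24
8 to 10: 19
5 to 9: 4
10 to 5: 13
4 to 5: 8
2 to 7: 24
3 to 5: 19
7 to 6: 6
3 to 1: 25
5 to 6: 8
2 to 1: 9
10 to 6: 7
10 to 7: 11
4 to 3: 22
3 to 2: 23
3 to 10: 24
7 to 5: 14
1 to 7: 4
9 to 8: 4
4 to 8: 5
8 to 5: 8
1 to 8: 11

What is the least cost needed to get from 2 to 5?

27

Running Dijkstra from 2:
2: 0
1: 9  (via 2)
7: 13  (via 1)
6: 19  (via 7)
8: 20  (via 1)
3: 23  (via 2)
9: 24  (via 2)
10: 24  (via 7)
4: 25  (via 8)
5: 27  (via 7)
Shortest route: 2 → 1 → 7 → 5 = 27.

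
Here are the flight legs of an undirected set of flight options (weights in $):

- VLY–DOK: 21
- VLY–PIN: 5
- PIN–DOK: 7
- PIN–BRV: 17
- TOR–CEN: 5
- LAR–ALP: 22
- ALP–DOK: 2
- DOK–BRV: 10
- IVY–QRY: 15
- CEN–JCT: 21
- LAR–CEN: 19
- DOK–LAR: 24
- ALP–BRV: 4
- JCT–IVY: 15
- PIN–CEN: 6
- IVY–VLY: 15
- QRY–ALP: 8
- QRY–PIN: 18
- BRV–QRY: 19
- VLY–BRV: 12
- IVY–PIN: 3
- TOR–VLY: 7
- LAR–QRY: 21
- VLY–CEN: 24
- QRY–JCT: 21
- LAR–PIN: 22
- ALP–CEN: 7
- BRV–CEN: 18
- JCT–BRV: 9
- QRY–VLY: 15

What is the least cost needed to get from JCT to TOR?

Shortest distances from JCT:
JCT: 0
BRV: 9  (via JCT)
ALP: 13  (via BRV)
DOK: 15  (via ALP)
IVY: 15  (via JCT)
PIN: 18  (via IVY)
CEN: 20  (via ALP)
VLY: 21  (via BRV)
QRY: 21  (via JCT)
TOR: 25  (via CEN)
Shortest route: JCT → BRV → ALP → CEN → TOR = $25.

$25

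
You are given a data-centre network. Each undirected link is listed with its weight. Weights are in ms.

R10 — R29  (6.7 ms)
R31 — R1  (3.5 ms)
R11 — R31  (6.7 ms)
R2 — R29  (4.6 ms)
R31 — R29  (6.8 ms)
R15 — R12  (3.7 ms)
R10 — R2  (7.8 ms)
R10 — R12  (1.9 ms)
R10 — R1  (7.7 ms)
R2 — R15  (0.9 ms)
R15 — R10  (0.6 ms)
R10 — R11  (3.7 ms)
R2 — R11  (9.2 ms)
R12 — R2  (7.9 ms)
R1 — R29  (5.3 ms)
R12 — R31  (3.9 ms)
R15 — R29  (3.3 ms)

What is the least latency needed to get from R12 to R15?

Settle nodes by increasing distance from R12:
R12: 0
R10: 1.9  (via R12)
R15: 2.5  (via R10)
Shortest route: R12–R10–R15 = 2.5 ms.

2.5 ms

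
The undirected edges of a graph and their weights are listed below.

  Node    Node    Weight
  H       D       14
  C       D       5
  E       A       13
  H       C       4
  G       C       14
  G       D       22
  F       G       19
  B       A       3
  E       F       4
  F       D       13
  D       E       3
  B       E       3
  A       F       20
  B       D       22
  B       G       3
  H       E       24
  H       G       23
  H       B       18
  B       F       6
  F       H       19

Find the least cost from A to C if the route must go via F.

21

Shortest A→F: A–B–F = 9
Shortest F→C: F–E–D–C = 12
Total via F: 9 + 12 = 21.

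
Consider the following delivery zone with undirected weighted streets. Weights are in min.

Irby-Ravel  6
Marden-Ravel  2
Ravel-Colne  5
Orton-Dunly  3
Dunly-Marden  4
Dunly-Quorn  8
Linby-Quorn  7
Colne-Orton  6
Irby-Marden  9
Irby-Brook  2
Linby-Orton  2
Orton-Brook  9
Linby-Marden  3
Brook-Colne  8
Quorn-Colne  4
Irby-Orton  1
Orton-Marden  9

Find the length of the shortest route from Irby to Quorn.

10 min

Candidate routes:
Irby–Orton–Colne–Quorn: 1+6+4 = 11
Irby–Orton–Dunly–Quorn: 1+3+8 = 12
Irby–Orton–Linby–Quorn: 1+2+7 = 10
Cheapest is Irby–Orton–Linby–Quorn at 10 min.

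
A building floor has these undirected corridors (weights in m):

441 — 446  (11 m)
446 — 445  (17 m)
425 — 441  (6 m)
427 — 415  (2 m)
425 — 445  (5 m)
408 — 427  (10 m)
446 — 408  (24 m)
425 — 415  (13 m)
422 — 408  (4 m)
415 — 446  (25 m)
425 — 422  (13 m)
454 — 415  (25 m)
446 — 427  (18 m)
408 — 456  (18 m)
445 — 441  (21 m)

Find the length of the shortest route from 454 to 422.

Settle nodes by increasing distance from 454:
454: 0
415: 25  (via 454)
427: 27  (via 415)
408: 37  (via 427)
425: 38  (via 415)
422: 41  (via 408)
Shortest route: 454–415–427–408–422 = 41 m.

41 m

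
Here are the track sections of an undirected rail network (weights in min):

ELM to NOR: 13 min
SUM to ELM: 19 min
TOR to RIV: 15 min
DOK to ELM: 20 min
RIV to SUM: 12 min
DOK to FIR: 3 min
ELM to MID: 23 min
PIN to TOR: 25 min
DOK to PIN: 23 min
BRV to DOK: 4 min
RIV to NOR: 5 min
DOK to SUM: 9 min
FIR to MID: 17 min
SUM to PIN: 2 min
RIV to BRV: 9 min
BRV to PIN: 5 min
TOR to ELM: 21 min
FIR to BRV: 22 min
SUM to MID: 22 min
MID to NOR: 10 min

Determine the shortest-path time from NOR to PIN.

19 min

Candidate routes:
NOR → RIV → BRV → PIN: 5+9+5 = 19
NOR → RIV → BRV → DOK → SUM → PIN: 5+9+4+9+2 = 29
The minimum is 19 min via NOR → RIV → BRV → PIN.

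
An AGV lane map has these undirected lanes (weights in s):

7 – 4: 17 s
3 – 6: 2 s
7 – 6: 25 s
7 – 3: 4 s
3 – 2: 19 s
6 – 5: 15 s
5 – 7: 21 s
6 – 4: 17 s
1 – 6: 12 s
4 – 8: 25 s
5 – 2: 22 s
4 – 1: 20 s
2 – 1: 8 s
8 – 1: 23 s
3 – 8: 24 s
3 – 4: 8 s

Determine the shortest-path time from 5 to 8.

41 s

Enumerating some paths:
5 - 6 - 1 - 8: 15+12+23 = 50
5 - 7 - 3 - 8: 21+4+24 = 49
5 - 6 - 3 - 8: 15+2+24 = 41
5 - 6 - 3 - 4 - 8: 15+2+8+25 = 50
The minimum is 41 s via 5 - 6 - 3 - 8.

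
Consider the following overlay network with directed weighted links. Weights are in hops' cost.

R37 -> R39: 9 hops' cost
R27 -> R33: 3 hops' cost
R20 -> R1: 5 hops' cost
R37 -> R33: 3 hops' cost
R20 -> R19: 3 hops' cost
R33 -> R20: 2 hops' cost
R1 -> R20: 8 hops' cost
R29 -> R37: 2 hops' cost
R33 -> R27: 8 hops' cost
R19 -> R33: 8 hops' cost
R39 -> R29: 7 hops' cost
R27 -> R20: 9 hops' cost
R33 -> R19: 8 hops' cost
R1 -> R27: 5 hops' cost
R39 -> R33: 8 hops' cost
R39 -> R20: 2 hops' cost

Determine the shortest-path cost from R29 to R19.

10 hops' cost

Compare a few routes:
R29–R37–R39–R20–R19: 2+9+2+3 = 16
R29–R37–R33–R20–R19: 2+3+2+3 = 10
R29–R37–R33–R19: 2+3+8 = 13
Cheapest is R29–R37–R33–R20–R19 at 10 hops' cost.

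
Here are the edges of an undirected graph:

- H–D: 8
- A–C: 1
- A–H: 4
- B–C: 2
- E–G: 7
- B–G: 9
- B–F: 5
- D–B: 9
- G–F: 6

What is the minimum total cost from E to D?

Enumerating some paths:
E → G → B → D: 7+9+9 = 25
E → G → F → B → D: 7+6+5+9 = 27
E → G → B → C → A → H → D: 7+9+2+1+4+8 = 31
The minimum is 25 via E → G → B → D.

25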